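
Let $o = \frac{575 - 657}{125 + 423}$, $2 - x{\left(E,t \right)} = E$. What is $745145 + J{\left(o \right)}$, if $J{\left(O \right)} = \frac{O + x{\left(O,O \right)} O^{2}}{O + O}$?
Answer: $\frac{111885062967}{150152} \approx 7.4515 \cdot 10^{5}$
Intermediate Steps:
$x{\left(E,t \right)} = 2 - E$
$o = - \frac{41}{274}$ ($o = - \frac{82}{548} = \left(-82\right) \frac{1}{548} = - \frac{41}{274} \approx -0.14964$)
$J{\left(O \right)} = \frac{O + O^{2} \left(2 - O\right)}{2 O}$ ($J{\left(O \right)} = \frac{O + \left(2 - O\right) O^{2}}{O + O} = \frac{O + O^{2} \left(2 - O\right)}{2 O}$)
$745145 + J{\left(o \right)} = 745145 + \left(\frac{1}{2} - - \frac{41 \left(-2 - \frac{41}{274}\right)}{548}\right) = 745145 + \left(\frac{1}{2} - \left(- \frac{41}{548}\right) \left(- \frac{589}{274}\right)\right) = 745145 + \left(\frac{1}{2} - \frac{24149}{150152}\right) = 745145 + \frac{50927}{150152} = \frac{111885062967}{150152}$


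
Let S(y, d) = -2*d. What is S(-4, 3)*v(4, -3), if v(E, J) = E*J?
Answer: 72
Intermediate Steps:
S(-4, 3)*v(4, -3) = (-2*3)*(4*(-3)) = -6*(-12) = 72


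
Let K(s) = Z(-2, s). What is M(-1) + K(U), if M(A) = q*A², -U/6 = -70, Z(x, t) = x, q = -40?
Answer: -42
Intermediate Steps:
U = 420 (U = -6*(-70) = 420)
K(s) = -2
M(A) = -40*A²
M(-1) + K(U) = -40*(-1)² - 2 = -40*1 - 2 = -40 - 2 = -42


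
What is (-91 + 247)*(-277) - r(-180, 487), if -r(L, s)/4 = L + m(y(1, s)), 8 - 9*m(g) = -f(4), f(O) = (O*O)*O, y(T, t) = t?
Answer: -43900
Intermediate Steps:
f(O) = O³ (f(O) = O²*O = O³)
m(g) = 8 (m(g) = 8/9 - (-1)*4³/9 = 8/9 - (-1)*64/9 = 8/9 - ⅑*(-64) = 8/9 + 64/9 = 8)
r(L, s) = -32 - 4*L (r(L, s) = -4*(L + 8) = -4*(8 + L) = -32 - 4*L)
(-91 + 247)*(-277) - r(-180, 487) = (-91 + 247)*(-277) - (-32 - 4*(-180)) = 156*(-277) - (-32 + 720) = -43212 - 1*688 = -43212 - 688 = -43900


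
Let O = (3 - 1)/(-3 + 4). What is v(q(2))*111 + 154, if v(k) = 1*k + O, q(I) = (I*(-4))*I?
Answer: -1400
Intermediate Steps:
O = 2 (O = 2/1 = 2*1 = 2)
q(I) = -4*I² (q(I) = (-4*I)*I = -4*I²)
v(k) = 2 + k (v(k) = 1*k + 2 = k + 2 = 2 + k)
v(q(2))*111 + 154 = (2 - 4*2²)*111 + 154 = (2 - 4*4)*111 + 154 = (2 - 16)*111 + 154 = -14*111 + 154 = -1554 + 154 = -1400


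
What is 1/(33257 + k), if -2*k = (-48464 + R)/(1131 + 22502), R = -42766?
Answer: 23633/786008296 ≈ 3.0067e-5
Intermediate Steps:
k = 45615/23633 (k = -(-48464 - 42766)/(2*(1131 + 22502)) = -(-45615)/23633 = -½*(-91230/23633) = 45615/23633 ≈ 1.9301)
1/(33257 + k) = 1/(33257 + 45615/23633) = 1/(786008296/23633) = 23633/786008296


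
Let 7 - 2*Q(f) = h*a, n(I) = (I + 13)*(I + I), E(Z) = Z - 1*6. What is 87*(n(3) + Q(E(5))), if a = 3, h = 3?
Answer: 8265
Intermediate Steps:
E(Z) = -6 + Z (E(Z) = Z - 6 = -6 + Z)
n(I) = 2*I*(13 + I) (n(I) = (13 + I)*(2*I) = 2*I*(13 + I))
Q(f) = -1 (Q(f) = 7/2 - 3*3/2 = 7/2 - 1/2*9 = 7/2 - 9/2 = -1)
87*(n(3) + Q(E(5))) = 87*(2*3*(13 + 3) - 1) = 87*(2*3*16 - 1) = 87*(96 - 1) = 87*95 = 8265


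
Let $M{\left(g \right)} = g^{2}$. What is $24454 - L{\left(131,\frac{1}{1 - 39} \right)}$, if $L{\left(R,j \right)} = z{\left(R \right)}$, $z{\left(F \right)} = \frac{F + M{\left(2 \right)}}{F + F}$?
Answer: $\frac{6406813}{262} \approx 24454.0$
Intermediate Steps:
$z{\left(F \right)} = \frac{4 + F}{2 F}$ ($z{\left(F \right)} = \frac{F + 2^{2}}{F + F} = \frac{F + 4}{2 F} = \left(4 + F\right) \frac{1}{2 F} = \frac{4 + F}{2 F}$)
$L{\left(R,j \right)} = \frac{4 + R}{2 R}$
$24454 - L{\left(131,\frac{1}{1 - 39} \right)} = 24454 - \frac{4 + 131}{2 \cdot 131} = 24454 - \frac{1}{2} \cdot \frac{1}{131} \cdot 135 = 24454 - \frac{135}{262} = \frac{6406813}{262}$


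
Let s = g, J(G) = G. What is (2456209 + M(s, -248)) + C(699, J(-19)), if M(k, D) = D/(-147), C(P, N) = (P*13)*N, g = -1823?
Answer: 335682980/147 ≈ 2.2836e+6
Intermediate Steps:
C(P, N) = 13*N*P (C(P, N) = (13*P)*N = 13*N*P)
s = -1823
M(k, D) = -D/147 (M(k, D) = D*(-1/147) = -D/147)
(2456209 + M(s, -248)) + C(699, J(-19)) = (2456209 - 1/147*(-248)) + 13*(-19)*699 = (2456209 + 248/147) - 172653 = 361062971/147 - 172653 = 335682980/147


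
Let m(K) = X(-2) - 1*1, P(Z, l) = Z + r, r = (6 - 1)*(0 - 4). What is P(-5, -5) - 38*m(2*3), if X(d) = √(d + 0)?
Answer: 13 - 38*I*√2 ≈ 13.0 - 53.74*I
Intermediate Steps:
X(d) = √d
r = -20 (r = 5*(-4) = -20)
P(Z, l) = -20 + Z (P(Z, l) = Z - 20 = -20 + Z)
m(K) = -1 + I*√2 (m(K) = √(-2) - 1*1 = I*√2 - 1 = -1 + I*√2)
P(-5, -5) - 38*m(2*3) = (-20 - 5) - 38*(-1 + I*√2) = -25 + (38 - 38*I*√2) = 13 - 38*I*√2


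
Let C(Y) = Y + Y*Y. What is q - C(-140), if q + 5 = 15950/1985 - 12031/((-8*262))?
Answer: -16185597533/832112 ≈ -19451.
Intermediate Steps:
C(Y) = Y + Y²
q = 7301987/832112 (q = -5 + (15950/1985 - 12031/((-8*262))) = -5 + (15950*(1/1985) - 12031/(-2096)) = -5 + (3190/397 - 12031*(-1/2096)) = -5 + (3190/397 + 12031/2096) = -5 + 11462547/832112 = 7301987/832112 ≈ 8.7752)
q - C(-140) = 7301987/832112 - (-140)*(1 - 140) = 7301987/832112 - (-140)*(-139) = 7301987/832112 - 1*19460 = 7301987/832112 - 19460 = -16185597533/832112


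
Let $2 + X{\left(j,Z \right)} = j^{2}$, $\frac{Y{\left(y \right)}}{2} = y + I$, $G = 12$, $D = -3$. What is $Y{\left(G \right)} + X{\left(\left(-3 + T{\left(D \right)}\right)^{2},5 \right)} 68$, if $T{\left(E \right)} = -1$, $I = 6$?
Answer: $17308$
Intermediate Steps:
$Y{\left(y \right)} = 12 + 2 y$ ($Y{\left(y \right)} = 2 \left(y + 6\right) = 2 \left(6 + y\right) = 12 + 2 y$)
$X{\left(j,Z \right)} = -2 + j^{2}$
$Y{\left(G \right)} + X{\left(\left(-3 + T{\left(D \right)}\right)^{2},5 \right)} 68 = \left(12 + 2 \cdot 12\right) + \left(-2 + \left(\left(-3 - 1\right)^{2}\right)^{2}\right) 68 = \left(12 + 24\right) + \left(-2 + \left(\left(-4\right)^{2}\right)^{2}\right) 68 = 36 + \left(-2 + 16^{2}\right) 68 = 36 + \left(-2 + 256\right) 68 = 36 + 254 \cdot 68 = 36 + 17272 = 17308$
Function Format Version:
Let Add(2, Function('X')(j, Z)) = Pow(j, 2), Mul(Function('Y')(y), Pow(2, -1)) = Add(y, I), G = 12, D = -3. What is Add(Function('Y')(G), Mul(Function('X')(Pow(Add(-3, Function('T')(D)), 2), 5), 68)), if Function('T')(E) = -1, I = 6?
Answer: 17308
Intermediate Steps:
Function('Y')(y) = Add(12, Mul(2, y)) (Function('Y')(y) = Mul(2, Add(y, 6)) = Mul(2, Add(6, y)) = Add(12, Mul(2, y)))
Function('X')(j, Z) = Add(-2, Pow(j, 2))
Add(Function('Y')(G), Mul(Function('X')(Pow(Add(-3, Function('T')(D)), 2), 5), 68)) = Add(Add(12, Mul(2, 12)), Mul(Add(-2, Pow(Pow(Add(-3, -1), 2), 2)), 68)) = Add(Add(12, 24), Mul(Add(-2, Pow(Pow(-4, 2), 2)), 68)) = Add(36, Mul(Add(-2, Pow(16, 2)), 68)) = Add(36, Mul(Add(-2, 256), 68)) = Add(36, Mul(254, 68)) = Add(36, 17272) = 17308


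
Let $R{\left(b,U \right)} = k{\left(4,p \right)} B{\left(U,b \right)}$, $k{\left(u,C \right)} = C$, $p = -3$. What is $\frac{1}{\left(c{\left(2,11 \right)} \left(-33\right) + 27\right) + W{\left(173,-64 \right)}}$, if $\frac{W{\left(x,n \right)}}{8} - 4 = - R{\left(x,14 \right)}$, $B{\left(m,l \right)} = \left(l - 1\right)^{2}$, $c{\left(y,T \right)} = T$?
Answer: $\frac{1}{709712} \approx 1.409 \cdot 10^{-6}$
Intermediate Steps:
$B{\left(m,l \right)} = \left(-1 + l\right)^{2}$
$R{\left(b,U \right)} = - 3 \left(-1 + b\right)^{2}$
$W{\left(x,n \right)} = 32 + 24 \left(-1 + x\right)^{2}$ ($W{\left(x,n \right)} = 32 + 8 \left(- \left(-3\right) \left(-1 + x\right)^{2}\right) = 32 + 8 \cdot 3 \left(-1 + x\right)^{2} = 32 + 24 \left(-1 + x\right)^{2}$)
$\frac{1}{\left(c{\left(2,11 \right)} \left(-33\right) + 27\right) + W{\left(173,-64 \right)}} = \frac{1}{\left(11 \left(-33\right) + 27\right) + \left(32 + 24 \left(-1 + 173\right)^{2}\right)} = \frac{1}{\left(-363 + 27\right) + \left(32 + 24 \cdot 172^{2}\right)} = \frac{1}{-336 + \left(32 + 24 \cdot 29584\right)} = \frac{1}{-336 + \left(32 + 710016\right)} = \frac{1}{-336 + 710048} = \frac{1}{709712}$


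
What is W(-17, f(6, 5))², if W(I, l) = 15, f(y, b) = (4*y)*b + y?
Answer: 225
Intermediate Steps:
f(y, b) = y + 4*b*y (f(y, b) = 4*b*y + y = y + 4*b*y)
W(-17, f(6, 5))² = 15² = 225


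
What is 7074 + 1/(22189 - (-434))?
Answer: 160035103/22623 ≈ 7074.0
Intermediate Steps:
7074 + 1/(22189 - (-434)) = 7074 + 1/(22189 - 1*(-434)) = 7074 + 1/(22189 + 434) = 7074 + 1/22623 = 160035103/22623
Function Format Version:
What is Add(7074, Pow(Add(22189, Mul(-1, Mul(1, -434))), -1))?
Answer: Rational(160035103, 22623) ≈ 7074.0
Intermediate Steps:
Add(7074, Pow(Add(22189, Mul(-1, Mul(1, -434))), -1)) = Add(7074, Pow(Add(22189, Mul(-1, -434)), -1)) = Add(7074, Pow(Add(22189, 434), -1)) = Add(7074, Pow(22623, -1)) = Add(7074, Rational(1, 22623)) = Rational(160035103, 22623)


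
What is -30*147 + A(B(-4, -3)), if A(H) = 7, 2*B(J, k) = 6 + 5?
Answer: -4403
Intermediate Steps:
B(J, k) = 11/2 (B(J, k) = (6 + 5)/2 = (1/2)*11 = 11/2)
-30*147 + A(B(-4, -3)) = -30*147 + 7 = -4410 + 7 = -4403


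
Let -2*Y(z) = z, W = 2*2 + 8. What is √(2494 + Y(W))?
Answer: 2*√622 ≈ 49.880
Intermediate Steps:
W = 12 (W = 4 + 8 = 12)
Y(z) = -z/2
√(2494 + Y(W)) = √(2494 - ½*12) = √(2494 - 6) = √2488 = 2*√622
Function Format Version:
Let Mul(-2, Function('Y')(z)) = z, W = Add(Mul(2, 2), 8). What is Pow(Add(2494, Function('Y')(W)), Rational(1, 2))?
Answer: Mul(2, Pow(622, Rational(1, 2))) ≈ 49.880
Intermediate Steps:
W = 12 (W = Add(4, 8) = 12)
Function('Y')(z) = Mul(Rational(-1, 2), z)
Pow(Add(2494, Function('Y')(W)), Rational(1, 2)) = Pow(Add(2494, Mul(Rational(-1, 2), 12)), Rational(1, 2)) = Pow(Add(2494, -6), Rational(1, 2)) = Pow(2488, Rational(1, 2)) = Mul(2, Pow(622, Rational(1, 2)))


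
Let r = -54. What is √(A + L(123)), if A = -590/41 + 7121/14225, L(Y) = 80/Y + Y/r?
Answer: I*√7600514806966/699870 ≈ 3.9392*I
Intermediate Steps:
L(Y) = 80/Y - Y/54 (L(Y) = 80/Y + Y/(-54) = 80/Y + Y*(-1/54) = 80/Y - Y/54)
A = -8100789/583225 (A = -590*1/41 + 7121*(1/14225) = -590/41 + 7121/14225 = -8100789/583225 ≈ -13.890)
√(A + L(123)) = √(-8100789/583225 + (80/123 - 1/54*123)) = √(-8100789/583225 + (80*(1/123) - 41/18)) = √(-8100789/583225 + (80/123 - 41/18)) = √(-8100789/583225 - 1201/738) = √(-162898427/10498050) = I*√7600514806966/699870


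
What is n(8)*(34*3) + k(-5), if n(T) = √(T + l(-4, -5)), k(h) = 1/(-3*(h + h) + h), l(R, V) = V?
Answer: 1/25 + 102*√3 ≈ 176.71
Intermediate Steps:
k(h) = -1/(5*h) (k(h) = 1/(-6*h + h) = 1/(-5*h) = -1/(5*h))
n(T) = √(-5 + T) (n(T) = √(T - 5) = √(-5 + T))
n(8)*(34*3) + k(-5) = √(-5 + 8)*(34*3) - ⅕/(-5) = √3*102 - ⅕*(-⅕) = 102*√3 + 1/25 = 1/25 + 102*√3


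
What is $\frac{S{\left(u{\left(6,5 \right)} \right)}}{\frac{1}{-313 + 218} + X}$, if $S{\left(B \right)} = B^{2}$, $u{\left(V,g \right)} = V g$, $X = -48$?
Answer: $- \frac{85500}{4561} \approx -18.746$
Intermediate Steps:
$\frac{S{\left(u{\left(6,5 \right)} \right)}}{\frac{1}{-313 + 218} + X} = \frac{\left(6 \cdot 5\right)^{2}}{\frac{1}{-313 + 218} - 48} = \frac{30^{2}}{\frac{1}{-95} - 48} = \frac{900}{- \frac{1}{95} - 48} = \frac{900}{- \frac{4561}{95}} = 900 \left(- \frac{95}{4561}\right) = - \frac{85500}{4561}$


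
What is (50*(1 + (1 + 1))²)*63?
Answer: 28350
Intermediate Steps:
(50*(1 + (1 + 1))²)*63 = (50*(1 + 2)²)*63 = (50*3²)*63 = (50*9)*63 = 450*63 = 28350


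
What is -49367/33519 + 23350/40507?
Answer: -1217040419/1357754133 ≈ -0.89636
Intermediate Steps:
-49367/33519 + 23350/40507 = -1217040419/1357754133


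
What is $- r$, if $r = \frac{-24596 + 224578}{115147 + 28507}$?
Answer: $- \frac{99991}{71827} \approx -1.3921$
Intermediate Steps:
$r = \frac{99991}{71827}$ ($r = \frac{199982}{143654} = 199982 \cdot \frac{1}{143654} = \frac{99991}{71827} \approx 1.3921$)
$- r = \left(-1\right) \frac{99991}{71827} = - \frac{99991}{71827}$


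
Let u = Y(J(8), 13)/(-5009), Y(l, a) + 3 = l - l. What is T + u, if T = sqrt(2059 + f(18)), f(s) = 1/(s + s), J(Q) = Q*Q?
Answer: 3/5009 + 5*sqrt(2965)/6 ≈ 45.377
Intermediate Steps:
J(Q) = Q**2
f(s) = 1/(2*s)
Y(l, a) = -3 (Y(l, a) = -3 + (l - l) = -3 + 0 = -3)
T = 5*sqrt(2965)/6 (T = sqrt(2059 + (1/2)/18) = sqrt(2059 + (1/2)*(1/18)) = sqrt(2059 + 1/36) = sqrt(74125/36) = 5*sqrt(2965)/6 ≈ 45.377)
u = 3/5009 (u = -3/(-5009) = -3*(-1/5009) = 3/5009 ≈ 0.00059892)
T + u = 5*sqrt(2965)/6 + 3/5009 = 3/5009 + 5*sqrt(2965)/6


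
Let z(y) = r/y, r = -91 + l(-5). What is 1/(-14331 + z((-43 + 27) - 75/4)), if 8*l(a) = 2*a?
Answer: -139/1991640 ≈ -6.9792e-5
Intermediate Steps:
l(a) = a/4 (l(a) = (2*a)/8 = a/4)
r = -369/4 (r = -91 + (¼)*(-5) = -91 - 5/4 = -369/4 ≈ -92.250)
z(y) = -369/(4*y)
1/(-14331 + z((-43 + 27) - 75/4)) = 1/(-14331 - 369/(4*((-43 + 27) - 75/4))) = 1/(-14331 - 369/(4*(-16 - 75*¼))) = 1/(-14331 - 369/(4*(-16 - 75/4))) = 1/(-14331 - 369/(4*(-139/4))) = 1/(-14331 - 369/4*(-4/139)) = 1/(-14331 + 369/139) = 1/(-1991640/139) = -139/1991640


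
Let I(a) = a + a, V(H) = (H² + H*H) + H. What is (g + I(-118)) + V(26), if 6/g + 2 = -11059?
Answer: 4210552/3687 ≈ 1142.0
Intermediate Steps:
g = -2/3687 (g = 6/(-2 - 11059) = 6/(-11061) = 6*(-1/11061) = -2/3687 ≈ -0.00054245)
V(H) = H + 2*H² (V(H) = (H² + H²) + H = 2*H² + H = H + 2*H²)
I(a) = 2*a
(g + I(-118)) + V(26) = (-2/3687 + 2*(-118)) + 26*(1 + 2*26) = (-2/3687 - 236) + 26*(1 + 52) = -870134/3687 + 26*53 = -870134/3687 + 1378 = 4210552/3687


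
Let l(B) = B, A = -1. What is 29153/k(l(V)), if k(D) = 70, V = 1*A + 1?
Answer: 29153/70 ≈ 416.47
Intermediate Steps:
V = 0 (V = 1*(-1) + 1 = -1 + 1 = 0)
29153/k(l(V)) = 29153/70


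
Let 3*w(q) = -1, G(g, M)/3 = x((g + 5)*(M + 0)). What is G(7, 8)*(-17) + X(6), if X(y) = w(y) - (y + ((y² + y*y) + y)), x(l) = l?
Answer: -14941/3 ≈ -4980.3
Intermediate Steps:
G(g, M) = 3*M*(5 + g) (G(g, M) = 3*((g + 5)*(M + 0)) = 3*((5 + g)*M) = 3*(M*(5 + g)) = 3*M*(5 + g))
w(q) = -⅓ (w(q) = (⅓)*(-1) = -⅓)
X(y) = -⅓ - 2*y - 2*y² (X(y) = -⅓ - (y + ((y² + y*y) + y)) = -⅓ - (y + ((y² + y²) + y)) = -⅓ - (y + (2*y² + y)) = -⅓ - (y + (y + 2*y²)) = -⅓ - (2*y + 2*y²) = -⅓ + (-2*y - 2*y²) = -⅓ - 2*y - 2*y²)
G(7, 8)*(-17) + X(6) = (3*8*(5 + 7))*(-17) + (-⅓ - 2*6 - 2*6²) = (3*8*12)*(-17) + (-⅓ - 12 - 2*36) = 288*(-17) + (-⅓ - 12 - 72) = -4896 - 253/3 = -14941/3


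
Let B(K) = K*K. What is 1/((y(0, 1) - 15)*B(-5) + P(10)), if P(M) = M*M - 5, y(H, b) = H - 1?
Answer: -1/305 ≈ -0.0032787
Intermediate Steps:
B(K) = K**2
y(H, b) = -1 + H
P(M) = -5 + M**2 (P(M) = M**2 - 5 = -5 + M**2)
1/((y(0, 1) - 15)*B(-5) + P(10)) = 1/(((-1 + 0) - 15)*(-5)**2 + (-5 + 10**2)) = 1/((-1 - 15)*25 + (-5 + 100)) = 1/(-16*25 + 95) = 1/(-400 + 95) = 1/(-305) = -1/305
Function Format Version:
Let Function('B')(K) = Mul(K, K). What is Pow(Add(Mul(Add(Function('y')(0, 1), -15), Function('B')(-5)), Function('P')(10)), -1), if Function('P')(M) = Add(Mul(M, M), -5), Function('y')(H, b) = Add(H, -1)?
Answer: Rational(-1, 305) ≈ -0.0032787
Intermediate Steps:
Function('B')(K) = Pow(K, 2)
Function('y')(H, b) = Add(-1, H)
Function('P')(M) = Add(-5, Pow(M, 2)) (Function('P')(M) = Add(Pow(M, 2), -5) = Add(-5, Pow(M, 2)))
Pow(Add(Mul(Add(Function('y')(0, 1), -15), Function('B')(-5)), Function('P')(10)), -1) = Pow(Add(Mul(Add(Add(-1, 0), -15), Pow(-5, 2)), Add(-5, Pow(10, 2))), -1) = Pow(Add(Mul(Add(-1, -15), 25), Add(-5, 100)), -1) = Pow(Add(Mul(-16, 25), 95), -1) = Pow(Add(-400, 95), -1) = Pow(-305, -1) = Rational(-1, 305)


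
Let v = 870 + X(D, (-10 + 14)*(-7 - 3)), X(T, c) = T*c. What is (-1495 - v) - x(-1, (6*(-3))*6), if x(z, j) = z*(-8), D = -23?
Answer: -3293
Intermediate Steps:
x(z, j) = -8*z
v = 1790 (v = 870 - 23*(-10 + 14)*(-7 - 3) = 870 - 92*(-10) = 870 - 23*(-40) = 870 + 920 = 1790)
(-1495 - v) - x(-1, (6*(-3))*6) = (-1495 - 1*1790) - (-8)*(-1) = (-1495 - 1790) - 1*8 = -3285 - 8 = -3293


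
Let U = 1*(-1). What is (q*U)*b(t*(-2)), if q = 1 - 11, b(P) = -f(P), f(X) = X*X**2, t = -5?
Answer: -10000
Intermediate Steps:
f(X) = X**3
b(P) = -P**3
U = -1
q = -10
(q*U)*b(t*(-2)) = (-10*(-1))*(-(-5*(-2))**3) = 10*(-1*10**3) = 10*(-1*1000) = 10*(-1000) = -10000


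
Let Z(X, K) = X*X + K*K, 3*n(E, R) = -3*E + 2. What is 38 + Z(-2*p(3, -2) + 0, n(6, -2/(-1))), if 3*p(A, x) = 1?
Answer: 602/9 ≈ 66.889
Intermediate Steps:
p(A, x) = ⅓ (p(A, x) = (⅓)*1 = ⅓)
n(E, R) = ⅔ - E (n(E, R) = (-3*E + 2)/3 = (2 - 3*E)/3 = ⅔ - E)
Z(X, K) = K² + X² (Z(X, K) = X² + K² = K² + X²)
38 + Z(-2*p(3, -2) + 0, n(6, -2/(-1))) = 38 + ((⅔ - 1*6)² + (-2*⅓ + 0)²) = 38 + ((⅔ - 6)² + (-⅔ + 0)²) = 38 + ((-16/3)² + (-⅔)²) = 38 + (256/9 + 4/9) = 38 + 260/9 = 602/9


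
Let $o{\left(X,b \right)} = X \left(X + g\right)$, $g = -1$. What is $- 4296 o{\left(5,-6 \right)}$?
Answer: $-85920$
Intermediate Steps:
$o{\left(X,b \right)} = X \left(-1 + X\right)$ ($o{\left(X,b \right)} = X \left(X - 1\right) = X \left(-1 + X\right)$)
$- 4296 o{\left(5,-6 \right)} = - 4296 \cdot 5 \left(-1 + 5\right) = - 4296 \cdot 5 \cdot 4 = \left(-4296\right) 20 = -85920$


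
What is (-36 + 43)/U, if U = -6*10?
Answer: -7/60 ≈ -0.11667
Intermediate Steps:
U = -60
(-36 + 43)/U = (-36 + 43)/(-60) = 7*(-1/60) = -7/60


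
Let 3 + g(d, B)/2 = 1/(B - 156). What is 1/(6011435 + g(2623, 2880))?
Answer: 1362/8187566299 ≈ 1.6635e-7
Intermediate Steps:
g(d, B) = -6 + 2/(-156 + B) (g(d, B) = -6 + 2/(B - 156) = -6 + 2/(-156 + B))
1/(6011435 + g(2623, 2880)) = 1/(6011435 + 2*(469 - 3*2880)/(-156 + 2880)) = 1/(6011435 + 2*(469 - 8640)/2724) = 1/(6011435 + 2*(1/2724)*(-8171)) = 1/(6011435 - 8171/1362) = 1/(8187566299/1362) = 1362/8187566299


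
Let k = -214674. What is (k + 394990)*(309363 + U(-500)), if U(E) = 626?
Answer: 55895976524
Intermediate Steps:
(k + 394990)*(309363 + U(-500)) = (-214674 + 394990)*(309363 + 626) = 180316*309989 = 55895976524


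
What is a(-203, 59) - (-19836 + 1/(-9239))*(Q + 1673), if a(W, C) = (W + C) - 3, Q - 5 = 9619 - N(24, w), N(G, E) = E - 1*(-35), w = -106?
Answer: 2083352945107/9239 ≈ 2.2550e+8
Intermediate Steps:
N(G, E) = 35 + E (N(G, E) = E + 35 = 35 + E)
Q = 9695 (Q = 5 + (9619 - (35 - 106)) = 5 + (9619 - 1*(-71)) = 5 + (9619 + 71) = 5 + 9690 = 9695)
a(W, C) = -3 + C + W (a(W, C) = (C + W) - 3 = -3 + C + W)
a(-203, 59) - (-19836 + 1/(-9239))*(Q + 1673) = (-3 + 59 - 203) - (-19836 + 1/(-9239))*(9695 + 1673) = -147 - (-19836 - 1/9239)*11368 = -147 - (-183264805)*11368/9239 = -147 - 1*(-2083354303240/9239) = -147 + 2083354303240/9239 = 2083352945107/9239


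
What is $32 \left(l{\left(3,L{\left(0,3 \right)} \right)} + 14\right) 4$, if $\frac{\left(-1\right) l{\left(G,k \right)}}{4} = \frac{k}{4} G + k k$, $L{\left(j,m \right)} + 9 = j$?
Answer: $-36224$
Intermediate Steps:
$L{\left(j,m \right)} = -9 + j$
$l{\left(G,k \right)} = - 4 k^{2} - G k$ ($l{\left(G,k \right)} = - 4 \left(\frac{k}{4} G + k k\right) = - 4 \left(k \frac{1}{4} G + k^{2}\right) = - 4 \left(\frac{k}{4} G + k^{2}\right) = - 4 \left(\frac{G k}{4} + k^{2}\right) = - 4 \left(k^{2} + \frac{G k}{4}\right) = - 4 k^{2} - G k$)
$32 \left(l{\left(3,L{\left(0,3 \right)} \right)} + 14\right) 4 = 32 \left(- \left(-9 + 0\right) \left(3 + 4 \left(-9 + 0\right)\right) + 14\right) 4 = 32 \left(\left(-1\right) \left(-9\right) \left(3 + 4 \left(-9\right)\right) + 14\right) 4 = 32 \left(\left(-1\right) \left(-9\right) \left(3 - 36\right) + 14\right) 4 = 32 \left(\left(-1\right) \left(-9\right) \left(-33\right) + 14\right) 4 = 32 \left(-297 + 14\right) 4 = 32 \left(-283\right) 4 = \left(-9056\right) 4 = -36224$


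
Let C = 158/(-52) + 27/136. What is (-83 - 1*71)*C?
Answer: 386617/884 ≈ 437.35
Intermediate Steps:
C = -5021/1768 (C = 158*(-1/52) + 27*(1/136) = -79/26 + 27/136 = -5021/1768 ≈ -2.8399)
(-83 - 1*71)*C = (-83 - 1*71)*(-5021/1768) = (-83 - 71)*(-5021/1768) = -154*(-5021/1768) = 386617/884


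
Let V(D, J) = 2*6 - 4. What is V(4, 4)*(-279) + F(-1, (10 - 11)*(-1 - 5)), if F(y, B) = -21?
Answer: -2253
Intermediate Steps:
V(D, J) = 8 (V(D, J) = 12 - 4 = 8)
V(4, 4)*(-279) + F(-1, (10 - 11)*(-1 - 5)) = 8*(-279) - 21 = -2232 - 21 = -2253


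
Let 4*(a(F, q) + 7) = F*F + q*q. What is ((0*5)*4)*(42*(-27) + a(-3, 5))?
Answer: 0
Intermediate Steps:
a(F, q) = -7 + F²/4 + q²/4 (a(F, q) = -7 + (F*F + q*q)/4 = -7 + (F² + q²)/4 = -7 + (F²/4 + q²/4) = -7 + F²/4 + q²/4)
((0*5)*4)*(42*(-27) + a(-3, 5)) = ((0*5)*4)*(42*(-27) + (-7 + (¼)*(-3)² + (¼)*5²)) = (0*4)*(-1134 + (-7 + (¼)*9 + (¼)*25)) = 0*(-1134 + (-7 + 9/4 + 25/4)) = 0*(-1134 + 3/2) = 0*(-2265/2) = 0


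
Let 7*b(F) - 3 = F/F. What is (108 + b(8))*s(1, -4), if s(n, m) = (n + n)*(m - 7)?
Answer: -16720/7 ≈ -2388.6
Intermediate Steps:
s(n, m) = 2*n*(-7 + m) (s(n, m) = (2*n)*(-7 + m) = 2*n*(-7 + m))
b(F) = 4/7 (b(F) = 3/7 + (F/F)/7 = 3/7 + (1/7)*1 = 3/7 + 1/7 = 4/7)
(108 + b(8))*s(1, -4) = (108 + 4/7)*(2*1*(-7 - 4)) = 760*(2*1*(-11))/7 = (760/7)*(-22) = -16720/7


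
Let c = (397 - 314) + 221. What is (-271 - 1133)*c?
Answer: -426816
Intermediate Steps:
c = 304 (c = 83 + 221 = 304)
(-271 - 1133)*c = (-271 - 1133)*304 = -1404*304 = -426816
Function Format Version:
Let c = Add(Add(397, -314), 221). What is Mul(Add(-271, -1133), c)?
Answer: -426816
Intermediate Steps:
c = 304 (c = Add(83, 221) = 304)
Mul(Add(-271, -1133), c) = Mul(Add(-271, -1133), 304) = Mul(-1404, 304) = -426816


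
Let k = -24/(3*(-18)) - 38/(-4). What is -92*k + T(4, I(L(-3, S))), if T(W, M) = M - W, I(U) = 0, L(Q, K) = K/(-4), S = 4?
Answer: -8270/9 ≈ -918.89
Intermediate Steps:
L(Q, K) = -K/4 (L(Q, K) = K*(-¼) = -K/4)
k = 179/18 (k = -24/(-54) - 38*(-¼) = -24*(-1/54) + 19/2 = 4/9 + 19/2 = 179/18 ≈ 9.9444)
-92*k + T(4, I(L(-3, S))) = -92*179/18 + (0 - 1*4) = -8234/9 + (0 - 4) = -8234/9 - 4 = -8270/9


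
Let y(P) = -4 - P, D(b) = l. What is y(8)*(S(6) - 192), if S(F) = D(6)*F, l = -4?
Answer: 2592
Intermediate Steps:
D(b) = -4
S(F) = -4*F
y(8)*(S(6) - 192) = (-4 - 1*8)*(-4*6 - 192) = (-4 - 8)*(-24 - 192) = -12*(-216) = 2592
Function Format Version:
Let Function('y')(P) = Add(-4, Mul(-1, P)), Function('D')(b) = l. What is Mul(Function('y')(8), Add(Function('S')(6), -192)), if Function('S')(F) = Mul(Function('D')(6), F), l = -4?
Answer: 2592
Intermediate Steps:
Function('D')(b) = -4
Function('S')(F) = Mul(-4, F)
Mul(Function('y')(8), Add(Function('S')(6), -192)) = Mul(Add(-4, Mul(-1, 8)), Add(Mul(-4, 6), -192)) = Mul(Add(-4, -8), Add(-24, -192)) = Mul(-12, -216) = 2592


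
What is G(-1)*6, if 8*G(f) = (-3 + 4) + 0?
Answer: ¾ ≈ 0.75000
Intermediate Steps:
G(f) = ⅛ (G(f) = ((-3 + 4) + 0)/8 = (1 + 0)/8 = (⅛)*1 = ⅛)
G(-1)*6 = (⅛)*6 = ¾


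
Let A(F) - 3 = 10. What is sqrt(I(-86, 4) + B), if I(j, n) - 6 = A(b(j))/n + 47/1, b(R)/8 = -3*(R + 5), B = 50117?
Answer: sqrt(200693)/2 ≈ 223.99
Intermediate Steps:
b(R) = -120 - 24*R (b(R) = 8*(-3*(R + 5)) = 8*(-3*(5 + R)) = 8*(-15 - 3*R) = -120 - 24*R)
A(F) = 13 (A(F) = 3 + 10 = 13)
I(j, n) = 53 + 13/n (I(j, n) = 6 + (13/n + 47/1) = 6 + (13/n + 47*1) = 6 + (13/n + 47) = 6 + (47 + 13/n) = 53 + 13/n)
sqrt(I(-86, 4) + B) = sqrt((53 + 13/4) + 50117) = sqrt(225/4 + 50117) = sqrt(200693/4) = sqrt(200693)/2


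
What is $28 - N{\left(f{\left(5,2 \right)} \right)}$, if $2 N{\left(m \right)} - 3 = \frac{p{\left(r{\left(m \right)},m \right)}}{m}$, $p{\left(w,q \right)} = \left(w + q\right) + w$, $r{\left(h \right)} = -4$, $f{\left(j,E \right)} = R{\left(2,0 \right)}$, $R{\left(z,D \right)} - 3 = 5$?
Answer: $\frac{53}{2} \approx 26.5$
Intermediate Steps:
$R{\left(z,D \right)} = 8$ ($R{\left(z,D \right)} = 3 + 5 = 8$)
$f{\left(j,E \right)} = 8$
$p{\left(w,q \right)} = q + 2 w$ ($p{\left(w,q \right)} = \left(q + w\right) + w = q + 2 w$)
$N{\left(m \right)} = \frac{3}{2} + \frac{-8 + m}{2 m}$ ($N{\left(m \right)} = \frac{3}{2} + \frac{\left(m + 2 \left(-4\right)\right) \frac{1}{m}}{2} = \frac{3}{2} + \frac{\left(m - 8\right) \frac{1}{m}}{2} = \frac{3}{2} + \frac{\left(-8 + m\right) \frac{1}{m}}{2} = \frac{3}{2} + \frac{\frac{1}{m} \left(-8 + m\right)}{2} = \frac{3}{2} + \frac{-8 + m}{2 m}$)
$28 - N{\left(f{\left(5,2 \right)} \right)} = 28 - \left(2 - \frac{4}{8}\right) = 28 - \left(2 - \frac{1}{2}\right) = 28 - \frac{3}{2} = \frac{53}{2}$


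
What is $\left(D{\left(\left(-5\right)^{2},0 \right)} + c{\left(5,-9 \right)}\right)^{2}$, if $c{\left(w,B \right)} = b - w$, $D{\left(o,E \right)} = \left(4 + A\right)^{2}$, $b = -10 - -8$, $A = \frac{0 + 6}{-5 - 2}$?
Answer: $\frac{19881}{2401} \approx 8.2803$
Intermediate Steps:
$A = - \frac{6}{7}$ ($A = \frac{6}{-7} = 6 \left(- \frac{1}{7}\right) = - \frac{6}{7} \approx -0.85714$)
$b = -2$ ($b = -10 + 8 = -2$)
$D{\left(o,E \right)} = \frac{484}{49}$ ($D{\left(o,E \right)} = \left(4 - \frac{6}{7}\right)^{2} = \left(\frac{22}{7}\right)^{2} = \frac{484}{49}$)
$c{\left(w,B \right)} = -2 - w$
$\left(D{\left(\left(-5\right)^{2},0 \right)} + c{\left(5,-9 \right)}\right)^{2} = \left(\frac{484}{49} - 7\right)^{2} = \left(\frac{141}{49}\right)^{2} = \frac{19881}{2401}$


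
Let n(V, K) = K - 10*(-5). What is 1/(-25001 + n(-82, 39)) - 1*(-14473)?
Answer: 360551375/24912 ≈ 14473.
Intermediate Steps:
n(V, K) = 50 + K (n(V, K) = K + 50 = 50 + K)
1/(-25001 + n(-82, 39)) - 1*(-14473) = 1/(-25001 + (50 + 39)) - 1*(-14473) = 1/(-25001 + 89) + 14473 = 1/(-24912) + 14473 = -1/24912 + 14473 = 360551375/24912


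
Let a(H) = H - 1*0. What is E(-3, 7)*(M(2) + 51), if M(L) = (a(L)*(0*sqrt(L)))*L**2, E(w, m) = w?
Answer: -153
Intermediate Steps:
a(H) = H (a(H) = H + 0 = H)
M(L) = 0 (M(L) = (L*(0*sqrt(L)))*L**2 = (L*0)*L**2 = 0*L**2 = 0)
E(-3, 7)*(M(2) + 51) = -3*(0 + 51) = -3*51 = -153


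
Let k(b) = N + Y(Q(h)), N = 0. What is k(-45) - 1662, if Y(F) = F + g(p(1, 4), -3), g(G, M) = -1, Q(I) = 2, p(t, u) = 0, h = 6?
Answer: -1661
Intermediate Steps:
Y(F) = -1 + F (Y(F) = F - 1 = -1 + F)
k(b) = 1 (k(b) = 0 + (-1 + 2) = 0 + 1 = 1)
k(-45) - 1662 = 1 - 1662 = -1661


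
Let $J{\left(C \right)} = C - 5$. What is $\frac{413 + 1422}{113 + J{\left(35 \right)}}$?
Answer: $\frac{1835}{143} \approx 12.832$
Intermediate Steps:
$J{\left(C \right)} = -5 + C$ ($J{\left(C \right)} = C - 5 = -5 + C$)
$\frac{413 + 1422}{113 + J{\left(35 \right)}} = \frac{413 + 1422}{113 + \left(-5 + 35\right)} = \frac{1835}{113 + 30} = \frac{1835}{143}$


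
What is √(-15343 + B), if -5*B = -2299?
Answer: 4*I*√23255/5 ≈ 122.0*I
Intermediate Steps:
B = 2299/5 (B = -⅕*(-2299) = 2299/5 ≈ 459.80)
√(-15343 + B) = √(-15343 + 2299/5) = √(-74416/5) = 4*I*√23255/5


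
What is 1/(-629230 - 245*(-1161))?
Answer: -1/344785 ≈ -2.9004e-6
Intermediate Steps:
1/(-629230 - 245*(-1161)) = 1/(-629230 + 284445) = 1/(-344785) = -1/344785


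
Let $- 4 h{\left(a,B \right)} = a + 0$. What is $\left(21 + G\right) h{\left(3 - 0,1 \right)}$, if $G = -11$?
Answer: $- \frac{15}{2} \approx -7.5$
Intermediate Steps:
$h{\left(a,B \right)} = - \frac{a}{4}$ ($h{\left(a,B \right)} = - \frac{a + 0}{4} = - \frac{a}{4}$)
$\left(21 + G\right) h{\left(3 - 0,1 \right)} = \left(21 - 11\right) \left(- \frac{3 - 0}{4}\right) = 10 \left(- \frac{3 + 0}{4}\right) = 10 \left(\left(- \frac{1}{4}\right) 3\right) = 10 \left(- \frac{3}{4}\right) = - \frac{15}{2}$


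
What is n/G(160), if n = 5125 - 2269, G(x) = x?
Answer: 357/20 ≈ 17.850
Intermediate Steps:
n = 2856
n/G(160) = 2856/160 = 2856*(1/160) = 357/20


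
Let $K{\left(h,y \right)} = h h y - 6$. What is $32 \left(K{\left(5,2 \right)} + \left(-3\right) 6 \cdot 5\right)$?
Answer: $-1472$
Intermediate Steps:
$K{\left(h,y \right)} = -6 + y h^{2}$ ($K{\left(h,y \right)} = h^{2} y - 6 = y h^{2} - 6 = -6 + y h^{2}$)
$32 \left(K{\left(5,2 \right)} + \left(-3\right) 6 \cdot 5\right) = 32 \left(\left(-6 + 2 \cdot 5^{2}\right) + \left(-3\right) 6 \cdot 5\right) = 32 \left(\left(-6 + 2 \cdot 25\right) - 90\right) = 32 \left(\left(-6 + 50\right) - 90\right) = 32 \left(44 - 90\right) = 32 \left(-46\right) = -1472$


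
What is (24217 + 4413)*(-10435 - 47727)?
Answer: -1665178060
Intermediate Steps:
(24217 + 4413)*(-10435 - 47727) = 28630*(-58162) = -1665178060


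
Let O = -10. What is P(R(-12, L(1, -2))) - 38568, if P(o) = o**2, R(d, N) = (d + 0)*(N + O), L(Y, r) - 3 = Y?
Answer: -33384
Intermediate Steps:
L(Y, r) = 3 + Y
R(d, N) = d*(-10 + N) (R(d, N) = (d + 0)*(N - 10) = d*(-10 + N))
P(R(-12, L(1, -2))) - 38568 = (-12*(-10 + (3 + 1)))**2 - 38568 = (-12*(-10 + 4))**2 - 38568 = (-12*(-6))**2 - 38568 = 72**2 - 38568 = 5184 - 38568 = -33384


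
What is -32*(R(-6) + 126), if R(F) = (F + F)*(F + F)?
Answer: -8640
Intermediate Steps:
R(F) = 4*F**2 (R(F) = (2*F)*(2*F) = 4*F**2)
-32*(R(-6) + 126) = -32*(4*(-6)**2 + 126) = -32*(4*36 + 126) = -32*(144 + 126) = -32*270 = -8640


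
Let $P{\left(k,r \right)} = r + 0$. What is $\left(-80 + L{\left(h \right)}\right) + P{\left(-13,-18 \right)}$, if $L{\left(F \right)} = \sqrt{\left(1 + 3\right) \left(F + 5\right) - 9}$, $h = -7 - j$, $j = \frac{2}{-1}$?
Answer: $-98 + 3 i \approx -98.0 + 3.0 i$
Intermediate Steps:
$P{\left(k,r \right)} = r$
$j = -2$ ($j = 2 \left(-1\right) = -2$)
$h = -5$ ($h = -7 - -2 = -7 + 2 = -5$)
$L{\left(F \right)} = \sqrt{11 + 4 F}$ ($L{\left(F \right)} = \sqrt{4 \left(5 + F\right) - 9} = \sqrt{\left(20 + 4 F\right) - 9} = \sqrt{11 + 4 F}$)
$\left(-80 + L{\left(h \right)}\right) + P{\left(-13,-18 \right)} = \left(-80 + \sqrt{11 + 4 \left(-5\right)}\right) - 18 = \left(-80 + \sqrt{11 - 20}\right) - 18 = \left(-80 + \sqrt{-9}\right) - 18 = \left(-80 + 3 i\right) - 18 = -98 + 3 i$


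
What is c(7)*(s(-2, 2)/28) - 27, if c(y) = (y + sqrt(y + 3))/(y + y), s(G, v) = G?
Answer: -757/28 - sqrt(10)/196 ≈ -27.052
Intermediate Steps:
c(y) = (y + sqrt(3 + y))/(2*y) (c(y) = (y + sqrt(3 + y))/((2*y)) = (y + sqrt(3 + y))*(1/(2*y)) = (y + sqrt(3 + y))/(2*y))
c(7)*(s(-2, 2)/28) - 27 = ((1/2)*(7 + sqrt(3 + 7))/7)*(-2/28) - 27 = ((1/2)*(1/7)*(7 + sqrt(10)))*(-2*1/28) - 27 = (1/2 + sqrt(10)/14)*(-1/14) - 27 = (-1/28 - sqrt(10)/196) - 27 = -757/28 - sqrt(10)/196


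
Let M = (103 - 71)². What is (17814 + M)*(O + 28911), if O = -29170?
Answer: -4879042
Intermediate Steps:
M = 1024 (M = 32² = 1024)
(17814 + M)*(O + 28911) = (17814 + 1024)*(-29170 + 28911) = 18838*(-259) = -4879042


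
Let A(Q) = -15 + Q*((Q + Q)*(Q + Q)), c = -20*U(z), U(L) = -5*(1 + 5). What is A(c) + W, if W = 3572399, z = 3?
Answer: 867572384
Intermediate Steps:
U(L) = -30 (U(L) = -5*6 = -30)
c = 600 (c = -20*(-30) = 600)
A(Q) = -15 + 4*Q³ (A(Q) = -15 + Q*((2*Q)*(2*Q)) = -15 + Q*(4*Q²) = -15 + 4*Q³)
A(c) + W = (-15 + 4*600³) + 3572399 = (-15 + 4*216000000) + 3572399 = (-15 + 864000000) + 3572399 = 863999985 + 3572399 = 867572384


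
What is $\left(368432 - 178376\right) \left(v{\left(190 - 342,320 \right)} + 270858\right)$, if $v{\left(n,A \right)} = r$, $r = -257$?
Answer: $51429343656$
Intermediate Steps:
$v{\left(n,A \right)} = -257$
$\left(368432 - 178376\right) \left(v{\left(190 - 342,320 \right)} + 270858\right) = \left(368432 - 178376\right) \left(-257 + 270858\right) = 190056 \cdot 270601 = 51429343656$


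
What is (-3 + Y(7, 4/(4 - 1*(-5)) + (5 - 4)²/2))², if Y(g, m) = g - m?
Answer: 3025/324 ≈ 9.3364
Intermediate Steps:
(-3 + Y(7, 4/(4 - 1*(-5)) + (5 - 4)²/2))² = (-3 + (7 - (4/(4 - 1*(-5)) + (5 - 4)²/2)))² = (-3 + (7 - (4/(4 + 5) + 1²*(½))))² = (-3 + (7 - (4/9 + 1*(½))))² = (-3 + (7 - (4*(⅑) + ½)))² = (-3 + (7 - (4/9 + ½)))² = (-3 + (7 - 1*17/18))² = (-3 + (7 - 17/18))² = (-3 + 109/18)² = (55/18)² = 3025/324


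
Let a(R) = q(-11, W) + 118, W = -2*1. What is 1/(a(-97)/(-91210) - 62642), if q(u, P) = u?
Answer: -91210/5713576927 ≈ -1.5964e-5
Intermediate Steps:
W = -2
a(R) = 107 (a(R) = -11 + 118 = 107)
1/(a(-97)/(-91210) - 62642) = 1/(107/(-91210) - 62642) = 1/(107*(-1/91210) - 62642) = 1/(-107/91210 - 62642) = 1/(-5713576927/91210) = -91210/5713576927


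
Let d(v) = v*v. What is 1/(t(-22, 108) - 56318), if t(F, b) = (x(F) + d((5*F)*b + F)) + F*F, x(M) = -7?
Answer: 1/141601763 ≈ 7.0621e-9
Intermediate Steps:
d(v) = v²
t(F, b) = -7 + F² + (F + 5*F*b)² (t(F, b) = (-7 + ((5*F)*b + F)²) + F*F = (-7 + (5*F*b + F)²) + F² = (-7 + (F + 5*F*b)²) + F² = -7 + F² + (F + 5*F*b)²)
1/(t(-22, 108) - 56318) = 1/((-7 + (-22)² + (-22)²*(1 + 5*108)²) - 56318) = 1/((-7 + 484 + 484*(1 + 540)²) - 56318) = 1/((-7 + 484 + 484*541²) - 56318) = 1/((-7 + 484 + 484*292681) - 56318) = 1/((-7 + 484 + 141657604) - 56318) = 1/(141658081 - 56318) = 1/141601763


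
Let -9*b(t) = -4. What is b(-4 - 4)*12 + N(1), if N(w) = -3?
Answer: 7/3 ≈ 2.3333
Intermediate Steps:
b(t) = 4/9 (b(t) = -⅑*(-4) = 4/9)
b(-4 - 4)*12 + N(1) = (4/9)*12 - 3 = 16/3 - 3 = 7/3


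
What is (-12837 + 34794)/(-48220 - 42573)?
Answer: -21957/90793 ≈ -0.24184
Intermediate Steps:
(-12837 + 34794)/(-48220 - 42573) = 21957/(-90793) = 21957*(-1/90793) = -21957/90793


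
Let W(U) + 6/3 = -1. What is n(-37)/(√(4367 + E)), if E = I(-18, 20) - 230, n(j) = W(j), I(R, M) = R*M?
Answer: -√3777/1259 ≈ -0.048814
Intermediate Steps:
I(R, M) = M*R
W(U) = -3 (W(U) = -2 - 1 = -3)
n(j) = -3
E = -590 (E = 20*(-18) - 230 = -360 - 230 = -590)
n(-37)/(√(4367 + E)) = -3/√(4367 - 590) = -3*√3777/3777 = -√3777/1259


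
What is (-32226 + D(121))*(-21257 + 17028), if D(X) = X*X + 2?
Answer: 74358507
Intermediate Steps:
D(X) = 2 + X**2 (D(X) = X**2 + 2 = 2 + X**2)
(-32226 + D(121))*(-21257 + 17028) = (-32226 + (2 + 121**2))*(-21257 + 17028) = (-32226 + (2 + 14641))*(-4229) = (-32226 + 14643)*(-4229) = -17583*(-4229) = 74358507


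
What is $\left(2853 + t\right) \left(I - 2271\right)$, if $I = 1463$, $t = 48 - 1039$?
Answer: $-1504496$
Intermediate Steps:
$t = -991$
$\left(2853 + t\right) \left(I - 2271\right) = \left(2853 - 991\right) \left(1463 - 2271\right) = 1862 \left(-808\right) = -1504496$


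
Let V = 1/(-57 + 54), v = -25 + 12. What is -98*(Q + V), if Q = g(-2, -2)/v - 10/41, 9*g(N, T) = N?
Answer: 263326/4797 ≈ 54.894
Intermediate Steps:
g(N, T) = N/9
v = -13
V = -⅓ (V = 1/(-3) = -⅓ ≈ -0.33333)
Q = -1088/4797 (Q = ((⅑)*(-2))/(-13) - 10/41 = -2/9*(-1/13) - 10*1/41 = 2/117 - 10/41 = -1088/4797 ≈ -0.22681)
-98*(Q + V) = -98*(-1088/4797 - ⅓) = -98*(-2687/4797) = 263326/4797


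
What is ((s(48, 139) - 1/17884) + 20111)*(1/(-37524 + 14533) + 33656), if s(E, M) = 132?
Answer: 280130176557087045/411171044 ≈ 6.8130e+8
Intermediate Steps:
((s(48, 139) - 1/17884) + 20111)*(1/(-37524 + 14533) + 33656) = ((132 - 1/17884) + 20111)*(1/(-37524 + 14533) + 33656) = ((132 - 1*1/17884) + 20111)*(1/(-22991) + 33656) = ((132 - 1/17884) + 20111)*(-1/22991 + 33656) = (2360687/17884 + 20111)*(773785095/22991) = (362025811/17884)*(773785095/22991) = 280130176557087045/411171044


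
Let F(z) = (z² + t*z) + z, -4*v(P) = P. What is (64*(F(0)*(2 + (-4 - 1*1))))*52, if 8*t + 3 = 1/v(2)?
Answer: 0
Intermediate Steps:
v(P) = -P/4
t = -5/8 (t = -3/8 + (1/(-¼*2))/8 = -3/8 + (1/(-½))/8 = -3/8 + (1*(-2))/8 = -3/8 + (⅛)*(-2) = -3/8 - ¼ = -5/8 ≈ -0.62500)
F(z) = z² + 3*z/8 (F(z) = (z² - 5*z/8) + z = z² + 3*z/8)
(64*(F(0)*(2 + (-4 - 1*1))))*52 = (64*(((⅛)*0*(3 + 8*0))*(2 + (-4 - 1*1))))*52 = (64*(((⅛)*0*(3 + 0))*(2 + (-4 - 1))))*52 = (64*(((⅛)*0*3)*(2 - 5)))*52 = (64*(0*(-3)))*52 = (64*0)*52 = 0*52 = 0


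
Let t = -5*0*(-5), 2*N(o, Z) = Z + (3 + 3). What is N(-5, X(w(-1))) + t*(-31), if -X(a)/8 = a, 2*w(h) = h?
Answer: 5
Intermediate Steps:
w(h) = h/2
X(a) = -8*a
N(o, Z) = 3 + Z/2 (N(o, Z) = (Z + (3 + 3))/2 = (Z + 6)/2 = (6 + Z)/2 = 3 + Z/2)
t = 0 (t = 0*(-5) = 0)
N(-5, X(w(-1))) + t*(-31) = (3 + (-4*(-1))/2) + 0*(-31) = (3 + (-8*(-½))/2) + 0 = (3 + (½)*4) + 0 = (3 + 2) + 0 = 5 + 0 = 5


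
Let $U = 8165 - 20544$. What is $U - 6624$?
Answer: $-19003$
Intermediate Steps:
$U = -12379$
$U - 6624 = -12379 - 6624 = -19003$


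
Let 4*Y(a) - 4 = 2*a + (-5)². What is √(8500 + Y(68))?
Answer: √34165/2 ≈ 92.419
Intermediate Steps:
Y(a) = 29/4 + a/2 (Y(a) = 1 + (2*a + (-5)²)/4 = 1 + (2*a + 25)/4 = 1 + (25 + 2*a)/4 = 1 + (25/4 + a/2) = 29/4 + a/2)
√(8500 + Y(68)) = √(8500 + (29/4 + (½)*68)) = √(8500 + (29/4 + 34)) = √(8500 + 165/4) = √(34165/4) = √34165/2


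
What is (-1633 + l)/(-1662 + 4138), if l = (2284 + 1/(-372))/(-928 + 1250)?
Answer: -194757625/296585184 ≈ -0.65667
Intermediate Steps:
l = 849647/119784 (l = (2284 - 1/372)/322 = (849647/372)*(1/322) = 849647/119784 ≈ 7.0932)
(-1633 + l)/(-1662 + 4138) = (-1633 + 849647/119784)/(-1662 + 4138) = -194757625/119784/2476 = -194757625/119784*1/2476 = -194757625/296585184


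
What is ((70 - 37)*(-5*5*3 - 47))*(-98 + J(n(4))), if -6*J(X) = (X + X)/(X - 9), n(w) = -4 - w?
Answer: 6718052/17 ≈ 3.9518e+5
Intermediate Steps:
J(X) = -X/(3*(-9 + X)) (J(X) = -(X + X)/(6*(X - 9)) = -2*X/(6*(-9 + X)) = -X/(3*(-9 + X)))
((70 - 37)*(-5*5*3 - 47))*(-98 + J(n(4))) = ((70 - 37)*(-5*5*3 - 47))*(-98 - (-4 - 1*4)/(-27 + 3*(-4 - 1*4))) = (33*(-25*3 - 47))*(-98 - (-4 - 4)/(-27 + 3*(-4 - 4))) = (33*(-75 - 47))*(-98 - 1*(-8)/(-27 + 3*(-8))) = (33*(-122))*(-98 - 1*(-8)/(-27 - 24)) = -4026*(-98 - 1*(-8)/(-51)) = -4026*(-98 - 1*(-8)*(-1/51)) = -4026*(-98 - 8/51) = -4026*(-5006/51) = 6718052/17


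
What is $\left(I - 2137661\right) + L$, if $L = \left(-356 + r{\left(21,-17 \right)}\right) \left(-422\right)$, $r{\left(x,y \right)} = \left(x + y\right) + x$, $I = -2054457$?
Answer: $-4052436$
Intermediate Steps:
$r{\left(x,y \right)} = y + 2 x$
$L = 139682$ ($L = \left(-356 + \left(-17 + 2 \cdot 21\right)\right) \left(-422\right) = \left(-356 + \left(-17 + 42\right)\right) \left(-422\right) = \left(-356 + 25\right) \left(-422\right) = \left(-331\right) \left(-422\right) = 139682$)
$\left(I - 2137661\right) + L = \left(-2054457 - 2137661\right) + 139682 = -4192118 + 139682 = -4052436$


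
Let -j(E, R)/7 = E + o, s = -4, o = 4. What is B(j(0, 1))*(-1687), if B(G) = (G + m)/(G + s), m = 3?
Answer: -42175/32 ≈ -1318.0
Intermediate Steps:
j(E, R) = -28 - 7*E (j(E, R) = -7*(E + 4) = -7*(4 + E) = -28 - 7*E)
B(G) = (3 + G)/(-4 + G) (B(G) = (G + 3)/(G - 4) = (3 + G)/(-4 + G))
B(j(0, 1))*(-1687) = ((3 + (-28 - 7*0))/(-4 + (-28 - 7*0)))*(-1687) = ((3 + (-28 + 0))/(-4 + (-28 + 0)))*(-1687) = ((3 - 28)/(-4 - 28))*(-1687) = (-25/(-32))*(-1687) = -1/32*(-25)*(-1687) = (25/32)*(-1687) = -42175/32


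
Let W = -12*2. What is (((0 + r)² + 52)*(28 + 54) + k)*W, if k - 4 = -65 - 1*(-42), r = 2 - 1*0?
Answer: -109752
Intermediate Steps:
r = 2 (r = 2 + 0 = 2)
W = -24
k = -19 (k = 4 + (-65 - 1*(-42)) = 4 + (-65 + 42) = 4 - 23 = -19)
(((0 + r)² + 52)*(28 + 54) + k)*W = (((0 + 2)² + 52)*(28 + 54) - 19)*(-24) = ((2² + 52)*82 - 19)*(-24) = ((4 + 52)*82 - 19)*(-24) = (56*82 - 19)*(-24) = (4592 - 19)*(-24) = 4573*(-24) = -109752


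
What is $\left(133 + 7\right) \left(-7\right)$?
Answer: $-980$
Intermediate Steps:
$\left(133 + 7\right) \left(-7\right) = 140 \left(-7\right) = -980$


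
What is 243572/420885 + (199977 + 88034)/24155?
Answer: 25420598279/2033295435 ≈ 12.502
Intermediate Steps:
243572/420885 + (199977 + 88034)/24155 = 243572*(1/420885) + 288011*(1/24155) = 243572/420885 + 288011/24155 = 25420598279/2033295435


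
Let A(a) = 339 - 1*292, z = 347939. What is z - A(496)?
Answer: 347892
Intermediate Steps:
A(a) = 47 (A(a) = 339 - 292 = 47)
z - A(496) = 347939 - 1*47 = 347939 - 47 = 347892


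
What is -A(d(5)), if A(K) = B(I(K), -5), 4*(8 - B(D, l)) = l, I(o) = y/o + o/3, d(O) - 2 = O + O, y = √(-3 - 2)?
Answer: -37/4 ≈ -9.2500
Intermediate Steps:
y = I*√5 (y = √(-5) = I*√5 ≈ 2.2361*I)
d(O) = 2 + 2*O (d(O) = 2 + (O + O) = 2 + 2*O)
I(o) = o/3 + I*√5/o (I(o) = (I*√5)/o + o/3 = I*√5/o + o*(⅓) = I*√5/o + o/3 = o/3 + I*√5/o)
B(D, l) = 8 - l/4
A(K) = 37/4 (A(K) = 8 - ¼*(-5) = 8 + 5/4 = 37/4)
-A(d(5)) = -1*37/4 = -37/4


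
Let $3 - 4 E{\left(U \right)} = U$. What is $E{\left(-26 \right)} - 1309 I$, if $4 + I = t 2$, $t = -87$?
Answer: $\frac{932037}{4} \approx 2.3301 \cdot 10^{5}$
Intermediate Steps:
$E{\left(U \right)} = \frac{3}{4} - \frac{U}{4}$
$I = -178$ ($I = -4 - 174 = -178$)
$E{\left(-26 \right)} - 1309 I = \left(\frac{3}{4} - - \frac{13}{2}\right) - -233002 = \left(\frac{3}{4} + \frac{13}{2}\right) + 233002 = \frac{29}{4} + 233002 = \frac{932037}{4}$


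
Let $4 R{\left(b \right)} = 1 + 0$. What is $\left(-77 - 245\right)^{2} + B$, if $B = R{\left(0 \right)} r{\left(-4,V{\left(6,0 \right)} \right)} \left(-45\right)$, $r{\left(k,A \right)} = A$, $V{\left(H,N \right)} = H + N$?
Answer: $\frac{207233}{2} \approx 1.0362 \cdot 10^{5}$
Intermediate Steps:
$R{\left(b \right)} = \frac{1}{4}$ ($R{\left(b \right)} = \frac{1 + 0}{4} = \frac{1}{4} \cdot 1 = \frac{1}{4}$)
$B = - \frac{135}{2}$ ($B = \frac{6 + 0}{4} \left(-45\right) = \frac{1}{4} \cdot 6 \left(-45\right) = \frac{3}{2} \left(-45\right) = - \frac{135}{2} \approx -67.5$)
$\left(-77 - 245\right)^{2} + B = \left(-77 - 245\right)^{2} - \frac{135}{2} = \left(-322\right)^{2} - \frac{135}{2} = 103684 - \frac{135}{2} = \frac{207233}{2}$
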